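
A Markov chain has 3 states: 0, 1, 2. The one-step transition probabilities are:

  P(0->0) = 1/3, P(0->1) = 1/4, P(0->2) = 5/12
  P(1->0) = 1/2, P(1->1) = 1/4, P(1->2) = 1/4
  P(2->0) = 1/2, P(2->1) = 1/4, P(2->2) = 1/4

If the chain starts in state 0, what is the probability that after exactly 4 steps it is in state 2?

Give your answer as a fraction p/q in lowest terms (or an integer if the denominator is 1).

Answer: 26/81

Derivation:
Computing P^4 by repeated multiplication:
P^1 =
  0: [1/3, 1/4, 5/12]
  1: [1/2, 1/4, 1/4]
  2: [1/2, 1/4, 1/4]
P^2 =
  0: [4/9, 1/4, 11/36]
  1: [5/12, 1/4, 1/3]
  2: [5/12, 1/4, 1/3]
P^3 =
  0: [23/54, 1/4, 35/108]
  1: [31/72, 1/4, 23/72]
  2: [31/72, 1/4, 23/72]
P^4 =
  0: [139/324, 1/4, 26/81]
  1: [185/432, 1/4, 139/432]
  2: [185/432, 1/4, 139/432]

(P^4)[0 -> 2] = 26/81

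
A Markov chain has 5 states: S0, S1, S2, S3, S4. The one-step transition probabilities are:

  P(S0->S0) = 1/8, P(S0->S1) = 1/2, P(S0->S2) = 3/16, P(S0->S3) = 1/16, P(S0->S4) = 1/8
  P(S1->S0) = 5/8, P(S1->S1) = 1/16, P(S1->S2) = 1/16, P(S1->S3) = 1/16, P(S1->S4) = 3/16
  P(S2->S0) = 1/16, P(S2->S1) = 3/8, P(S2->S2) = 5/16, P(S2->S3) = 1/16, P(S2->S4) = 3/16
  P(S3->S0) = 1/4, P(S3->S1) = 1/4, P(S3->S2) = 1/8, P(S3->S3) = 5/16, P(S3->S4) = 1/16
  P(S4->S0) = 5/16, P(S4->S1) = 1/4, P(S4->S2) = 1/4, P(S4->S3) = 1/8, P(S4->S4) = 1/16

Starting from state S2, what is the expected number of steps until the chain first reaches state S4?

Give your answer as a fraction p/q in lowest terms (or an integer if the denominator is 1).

Let h_i = expected steps to first reach S4 from state i.
Boundary: h_S4 = 0.
First-step equations for the other states:
  h_S0 = 1 + 1/8*h_S0 + 1/2*h_S1 + 3/16*h_S2 + 1/16*h_S3 + 1/8*h_S4
  h_S1 = 1 + 5/8*h_S0 + 1/16*h_S1 + 1/16*h_S2 + 1/16*h_S3 + 3/16*h_S4
  h_S2 = 1 + 1/16*h_S0 + 3/8*h_S1 + 5/16*h_S2 + 1/16*h_S3 + 3/16*h_S4
  h_S3 = 1 + 1/4*h_S0 + 1/4*h_S1 + 1/8*h_S2 + 5/16*h_S3 + 1/16*h_S4

Substituting h_S4 = 0 and rearranging gives the linear system (I - Q) h = 1:
  [7/8, -1/2, -3/16, -1/16] . (h_S0, h_S1, h_S2, h_S3) = 1
  [-5/8, 15/16, -1/16, -1/16] . (h_S0, h_S1, h_S2, h_S3) = 1
  [-1/16, -3/8, 11/16, -1/16] . (h_S0, h_S1, h_S2, h_S3) = 1
  [-1/4, -1/4, -1/8, 11/16] . (h_S0, h_S1, h_S2, h_S3) = 1

Solving yields:
  h_S0 = 6784/1017
  h_S1 = 2176/339
  h_S2 = 704/113
  h_S3 = 7472/1017

Starting state is S2, so the expected hitting time is h_S2 = 704/113.

Answer: 704/113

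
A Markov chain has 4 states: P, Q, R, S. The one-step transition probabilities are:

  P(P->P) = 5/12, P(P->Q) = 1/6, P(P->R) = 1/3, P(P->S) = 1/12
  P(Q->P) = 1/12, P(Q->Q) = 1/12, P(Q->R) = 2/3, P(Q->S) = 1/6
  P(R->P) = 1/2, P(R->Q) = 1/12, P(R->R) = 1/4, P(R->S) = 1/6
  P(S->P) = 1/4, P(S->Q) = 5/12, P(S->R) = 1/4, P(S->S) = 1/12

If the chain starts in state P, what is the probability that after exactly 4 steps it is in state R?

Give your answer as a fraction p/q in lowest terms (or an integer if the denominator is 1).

Computing P^4 by repeated multiplication:
P^1 =
  P: [5/12, 1/6, 1/3, 1/12]
  Q: [1/12, 1/12, 2/3, 1/6]
  R: [1/2, 1/12, 1/4, 1/6]
  S: [1/4, 5/12, 1/4, 1/12]
P^2 =
  P: [3/8, 7/48, 17/48, 1/8]
  Q: [5/12, 7/48, 7/24, 7/48]
  R: [55/144, 13/72, 47/144, 1/9]
  S: [41/144, 19/144, 4/9, 5/36]
P^3 =
  P: [217/576, 5/32, 197/576, 1/8]
  Q: [53/144, 1/6, 199/576, 23/192]
  R: [631/1728, 263/1728, 617/1728, 217/1728]
  S: [167/432, 265/1728, 71/216, 227/1728]
P^4 =
  P: [2573/6912, 1081/6912, 2395/6912, 863/6912]
  Q: [2557/6912, 133/864, 605/1728, 871/6912]
  R: [7771/20736, 3227/20736, 3565/10368, 163/1296]
  S: [3847/10368, 413/2592, 7177/20736, 2561/20736]

(P^4)[P -> R] = 2395/6912

Answer: 2395/6912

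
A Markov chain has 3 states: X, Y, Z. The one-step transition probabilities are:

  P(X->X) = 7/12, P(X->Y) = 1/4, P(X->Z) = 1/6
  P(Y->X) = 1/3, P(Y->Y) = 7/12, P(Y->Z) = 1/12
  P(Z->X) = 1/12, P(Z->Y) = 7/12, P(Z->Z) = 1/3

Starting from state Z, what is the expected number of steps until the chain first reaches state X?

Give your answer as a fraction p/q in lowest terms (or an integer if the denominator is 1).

Answer: 48/11

Derivation:
Let h_i = expected steps to first reach X from state i.
Boundary: h_X = 0.
First-step equations for the other states:
  h_Y = 1 + 1/3*h_X + 7/12*h_Y + 1/12*h_Z
  h_Z = 1 + 1/12*h_X + 7/12*h_Y + 1/3*h_Z

Substituting h_X = 0 and rearranging gives the linear system (I - Q) h = 1:
  [5/12, -1/12] . (h_Y, h_Z) = 1
  [-7/12, 2/3] . (h_Y, h_Z) = 1

Solving yields:
  h_Y = 36/11
  h_Z = 48/11

Starting state is Z, so the expected hitting time is h_Z = 48/11.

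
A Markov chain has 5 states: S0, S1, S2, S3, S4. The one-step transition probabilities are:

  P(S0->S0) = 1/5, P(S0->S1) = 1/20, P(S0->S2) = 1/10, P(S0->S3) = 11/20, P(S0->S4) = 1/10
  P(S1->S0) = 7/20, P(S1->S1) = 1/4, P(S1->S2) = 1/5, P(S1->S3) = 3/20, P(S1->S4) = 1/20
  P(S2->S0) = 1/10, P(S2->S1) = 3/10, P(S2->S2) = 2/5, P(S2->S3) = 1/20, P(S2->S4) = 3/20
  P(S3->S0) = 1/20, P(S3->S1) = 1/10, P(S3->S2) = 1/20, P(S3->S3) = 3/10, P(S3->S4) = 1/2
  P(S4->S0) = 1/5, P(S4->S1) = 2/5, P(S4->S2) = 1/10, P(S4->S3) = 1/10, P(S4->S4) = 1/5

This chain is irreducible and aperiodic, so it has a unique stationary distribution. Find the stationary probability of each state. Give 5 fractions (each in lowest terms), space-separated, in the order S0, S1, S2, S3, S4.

Answer: 7270/39881 8706/39881 6282/39881 9226/39881 8397/39881

Derivation:
The stationary distribution satisfies pi = pi * P, i.e.:
  pi_S0 = 1/5*pi_S0 + 7/20*pi_S1 + 1/10*pi_S2 + 1/20*pi_S3 + 1/5*pi_S4
  pi_S1 = 1/20*pi_S0 + 1/4*pi_S1 + 3/10*pi_S2 + 1/10*pi_S3 + 2/5*pi_S4
  pi_S2 = 1/10*pi_S0 + 1/5*pi_S1 + 2/5*pi_S2 + 1/20*pi_S3 + 1/10*pi_S4
  pi_S3 = 11/20*pi_S0 + 3/20*pi_S1 + 1/20*pi_S2 + 3/10*pi_S3 + 1/10*pi_S4
  pi_S4 = 1/10*pi_S0 + 1/20*pi_S1 + 3/20*pi_S2 + 1/2*pi_S3 + 1/5*pi_S4
with normalization: pi_S0 + pi_S1 + pi_S2 + pi_S3 + pi_S4 = 1.

Using the first 4 balance equations plus normalization, the linear system A*pi = b is:
  [-4/5, 7/20, 1/10, 1/20, 1/5] . pi = 0
  [1/20, -3/4, 3/10, 1/10, 2/5] . pi = 0
  [1/10, 1/5, -3/5, 1/20, 1/10] . pi = 0
  [11/20, 3/20, 1/20, -7/10, 1/10] . pi = 0
  [1, 1, 1, 1, 1] . pi = 1

Solving yields:
  pi_S0 = 7270/39881
  pi_S1 = 8706/39881
  pi_S2 = 6282/39881
  pi_S3 = 9226/39881
  pi_S4 = 8397/39881

Verification (pi * P):
  7270/39881*1/5 + 8706/39881*7/20 + 6282/39881*1/10 + 9226/39881*1/20 + 8397/39881*1/5 = 7270/39881 = pi_S0  (ok)
  7270/39881*1/20 + 8706/39881*1/4 + 6282/39881*3/10 + 9226/39881*1/10 + 8397/39881*2/5 = 8706/39881 = pi_S1  (ok)
  7270/39881*1/10 + 8706/39881*1/5 + 6282/39881*2/5 + 9226/39881*1/20 + 8397/39881*1/10 = 6282/39881 = pi_S2  (ok)
  7270/39881*11/20 + 8706/39881*3/20 + 6282/39881*1/20 + 9226/39881*3/10 + 8397/39881*1/10 = 9226/39881 = pi_S3  (ok)
  7270/39881*1/10 + 8706/39881*1/20 + 6282/39881*3/20 + 9226/39881*1/2 + 8397/39881*1/5 = 8397/39881 = pi_S4  (ok)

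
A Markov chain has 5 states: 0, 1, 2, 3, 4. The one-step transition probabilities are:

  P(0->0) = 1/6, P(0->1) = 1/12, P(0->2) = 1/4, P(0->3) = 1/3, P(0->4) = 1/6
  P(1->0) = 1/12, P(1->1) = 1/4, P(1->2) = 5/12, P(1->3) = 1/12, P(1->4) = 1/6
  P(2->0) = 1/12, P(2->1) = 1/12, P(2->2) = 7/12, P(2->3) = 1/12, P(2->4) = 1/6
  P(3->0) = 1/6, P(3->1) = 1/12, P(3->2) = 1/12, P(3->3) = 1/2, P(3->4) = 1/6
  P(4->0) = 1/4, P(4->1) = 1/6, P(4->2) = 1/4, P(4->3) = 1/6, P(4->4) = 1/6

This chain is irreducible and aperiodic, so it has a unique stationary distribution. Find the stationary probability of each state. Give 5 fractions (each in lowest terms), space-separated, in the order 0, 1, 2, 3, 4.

The stationary distribution satisfies pi = pi * P, i.e.:
  pi_0 = 1/6*pi_0 + 1/12*pi_1 + 1/12*pi_2 + 1/6*pi_3 + 1/4*pi_4
  pi_1 = 1/12*pi_0 + 1/4*pi_1 + 1/12*pi_2 + 1/12*pi_3 + 1/6*pi_4
  pi_2 = 1/4*pi_0 + 5/12*pi_1 + 7/12*pi_2 + 1/12*pi_3 + 1/4*pi_4
  pi_3 = 1/3*pi_0 + 1/12*pi_1 + 1/12*pi_2 + 1/2*pi_3 + 1/6*pi_4
  pi_4 = 1/6*pi_0 + 1/6*pi_1 + 1/6*pi_2 + 1/6*pi_3 + 1/6*pi_4
with normalization: pi_0 + pi_1 + pi_2 + pi_3 + pi_4 = 1.

Using the first 4 balance equations plus normalization, the linear system A*pi = b is:
  [-5/6, 1/12, 1/12, 1/6, 1/4] . pi = 0
  [1/12, -3/4, 1/12, 1/12, 1/6] . pi = 0
  [1/4, 5/12, -5/12, 1/12, 1/4] . pi = 0
  [1/3, 1/12, 1/12, -1/2, 1/6] . pi = 0
  [1, 1, 1, 1, 1] . pi = 1

Solving yields:
  pi_0 = 21/148
  pi_1 = 7/60
  pi_2 = 257/740
  pi_3 = 101/444
  pi_4 = 1/6

Verification (pi * P):
  21/148*1/6 + 7/60*1/12 + 257/740*1/12 + 101/444*1/6 + 1/6*1/4 = 21/148 = pi_0  (ok)
  21/148*1/12 + 7/60*1/4 + 257/740*1/12 + 101/444*1/12 + 1/6*1/6 = 7/60 = pi_1  (ok)
  21/148*1/4 + 7/60*5/12 + 257/740*7/12 + 101/444*1/12 + 1/6*1/4 = 257/740 = pi_2  (ok)
  21/148*1/3 + 7/60*1/12 + 257/740*1/12 + 101/444*1/2 + 1/6*1/6 = 101/444 = pi_3  (ok)
  21/148*1/6 + 7/60*1/6 + 257/740*1/6 + 101/444*1/6 + 1/6*1/6 = 1/6 = pi_4  (ok)

Answer: 21/148 7/60 257/740 101/444 1/6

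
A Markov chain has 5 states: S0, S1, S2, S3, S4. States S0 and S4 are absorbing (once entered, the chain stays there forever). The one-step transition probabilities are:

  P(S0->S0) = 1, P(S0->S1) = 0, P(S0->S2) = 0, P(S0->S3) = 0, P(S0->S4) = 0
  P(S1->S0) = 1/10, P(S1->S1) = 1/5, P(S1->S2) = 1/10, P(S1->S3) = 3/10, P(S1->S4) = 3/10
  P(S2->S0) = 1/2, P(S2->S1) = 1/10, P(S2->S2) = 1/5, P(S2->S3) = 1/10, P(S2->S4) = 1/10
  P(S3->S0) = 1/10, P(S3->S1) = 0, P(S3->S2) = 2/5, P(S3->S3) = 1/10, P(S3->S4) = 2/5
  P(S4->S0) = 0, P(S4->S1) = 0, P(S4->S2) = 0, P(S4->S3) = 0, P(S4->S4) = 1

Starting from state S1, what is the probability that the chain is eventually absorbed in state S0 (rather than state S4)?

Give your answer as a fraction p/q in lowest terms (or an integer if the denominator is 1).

Let a_i = P(absorbed in S0 | start in state i).
Boundary conditions: a_S0 = 1, a_S4 = 0.
For each transient state i, a_i = sum_j P(i->j) * a_j:
  a_S1 = 1/10*a_S0 + 1/5*a_S1 + 1/10*a_S2 + 3/10*a_S3 + 3/10*a_S4
  a_S2 = 1/2*a_S0 + 1/10*a_S1 + 1/5*a_S2 + 1/10*a_S3 + 1/10*a_S4
  a_S3 = 1/10*a_S0 + 0*a_S1 + 2/5*a_S2 + 1/10*a_S3 + 2/5*a_S4

Substituting a_S0 = 1 and a_S4 = 0, rearrange to (I - Q) a = r where r[i] = P(i -> S0):
  [4/5, -1/10, -3/10] . (a_S1, a_S2, a_S3) = 1/10
  [-1/10, 4/5, -1/10] . (a_S1, a_S2, a_S3) = 1/2
  [0, -2/5, 9/10] . (a_S1, a_S2, a_S3) = 1/10

Solving yields:
  a_S1 = 198/523
  a_S2 = 380/523
  a_S3 = 227/523

Starting state is S1, so the absorption probability is a_S1 = 198/523.

Answer: 198/523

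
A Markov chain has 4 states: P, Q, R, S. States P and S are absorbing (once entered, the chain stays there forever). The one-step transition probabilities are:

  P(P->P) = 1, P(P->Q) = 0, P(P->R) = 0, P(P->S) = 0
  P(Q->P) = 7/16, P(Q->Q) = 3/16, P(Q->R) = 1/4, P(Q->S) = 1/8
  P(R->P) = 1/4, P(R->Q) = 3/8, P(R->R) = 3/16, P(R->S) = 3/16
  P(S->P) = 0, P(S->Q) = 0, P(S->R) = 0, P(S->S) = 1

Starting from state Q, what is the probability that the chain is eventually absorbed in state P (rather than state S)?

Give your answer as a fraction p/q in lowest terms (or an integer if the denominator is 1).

Answer: 107/145

Derivation:
Let a_i = P(absorbed in P | start in state i).
Boundary conditions: a_P = 1, a_S = 0.
For each transient state i, a_i = sum_j P(i->j) * a_j:
  a_Q = 7/16*a_P + 3/16*a_Q + 1/4*a_R + 1/8*a_S
  a_R = 1/4*a_P + 3/8*a_Q + 3/16*a_R + 3/16*a_S

Substituting a_P = 1 and a_S = 0, rearrange to (I - Q) a = r where r[i] = P(i -> P):
  [13/16, -1/4] . (a_Q, a_R) = 7/16
  [-3/8, 13/16] . (a_Q, a_R) = 1/4

Solving yields:
  a_Q = 107/145
  a_R = 94/145

Starting state is Q, so the absorption probability is a_Q = 107/145.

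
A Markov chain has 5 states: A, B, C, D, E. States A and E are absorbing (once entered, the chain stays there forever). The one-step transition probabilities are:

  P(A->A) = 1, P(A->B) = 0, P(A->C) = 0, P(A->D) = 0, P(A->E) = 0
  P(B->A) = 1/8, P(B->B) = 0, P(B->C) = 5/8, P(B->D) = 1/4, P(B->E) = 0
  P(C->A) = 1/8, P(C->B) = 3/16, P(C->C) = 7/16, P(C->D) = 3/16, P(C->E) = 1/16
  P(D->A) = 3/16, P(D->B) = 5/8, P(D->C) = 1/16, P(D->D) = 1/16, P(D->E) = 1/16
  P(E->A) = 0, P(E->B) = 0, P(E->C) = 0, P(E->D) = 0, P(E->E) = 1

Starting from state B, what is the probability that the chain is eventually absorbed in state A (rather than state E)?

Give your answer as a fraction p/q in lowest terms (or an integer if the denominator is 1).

Answer: 7/9

Derivation:
Let a_i = P(absorbed in A | start in state i).
Boundary conditions: a_A = 1, a_E = 0.
For each transient state i, a_i = sum_j P(i->j) * a_j:
  a_B = 1/8*a_A + 0*a_B + 5/8*a_C + 1/4*a_D + 0*a_E
  a_C = 1/8*a_A + 3/16*a_B + 7/16*a_C + 3/16*a_D + 1/16*a_E
  a_D = 3/16*a_A + 5/8*a_B + 1/16*a_C + 1/16*a_D + 1/16*a_E

Substituting a_A = 1 and a_E = 0, rearrange to (I - Q) a = r where r[i] = P(i -> A):
  [1, -5/8, -1/4] . (a_B, a_C, a_D) = 1/8
  [-3/16, 9/16, -3/16] . (a_B, a_C, a_D) = 1/8
  [-5/8, -1/16, 15/16] . (a_B, a_C, a_D) = 3/16

Solving yields:
  a_B = 7/9
  a_C = 73/99
  a_D = 76/99

Starting state is B, so the absorption probability is a_B = 7/9.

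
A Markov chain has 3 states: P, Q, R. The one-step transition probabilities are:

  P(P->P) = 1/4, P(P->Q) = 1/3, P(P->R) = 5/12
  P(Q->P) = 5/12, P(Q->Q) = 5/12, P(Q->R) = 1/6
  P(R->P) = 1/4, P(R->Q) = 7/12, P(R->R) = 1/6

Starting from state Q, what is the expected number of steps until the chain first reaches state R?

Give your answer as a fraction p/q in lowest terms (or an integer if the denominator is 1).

Answer: 168/43

Derivation:
Let h_i = expected steps to first reach R from state i.
Boundary: h_R = 0.
First-step equations for the other states:
  h_P = 1 + 1/4*h_P + 1/3*h_Q + 5/12*h_R
  h_Q = 1 + 5/12*h_P + 5/12*h_Q + 1/6*h_R

Substituting h_R = 0 and rearranging gives the linear system (I - Q) h = 1:
  [3/4, -1/3] . (h_P, h_Q) = 1
  [-5/12, 7/12] . (h_P, h_Q) = 1

Solving yields:
  h_P = 132/43
  h_Q = 168/43

Starting state is Q, so the expected hitting time is h_Q = 168/43.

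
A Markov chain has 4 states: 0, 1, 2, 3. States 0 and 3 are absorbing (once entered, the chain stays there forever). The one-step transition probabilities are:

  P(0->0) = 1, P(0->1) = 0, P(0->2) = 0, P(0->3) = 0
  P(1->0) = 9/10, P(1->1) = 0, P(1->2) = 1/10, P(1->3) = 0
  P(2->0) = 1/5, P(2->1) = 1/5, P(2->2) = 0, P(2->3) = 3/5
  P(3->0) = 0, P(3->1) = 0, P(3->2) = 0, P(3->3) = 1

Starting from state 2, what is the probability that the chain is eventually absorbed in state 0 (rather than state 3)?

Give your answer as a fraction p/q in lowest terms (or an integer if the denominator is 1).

Let a_i = P(absorbed in 0 | start in state i).
Boundary conditions: a_0 = 1, a_3 = 0.
For each transient state i, a_i = sum_j P(i->j) * a_j:
  a_1 = 9/10*a_0 + 0*a_1 + 1/10*a_2 + 0*a_3
  a_2 = 1/5*a_0 + 1/5*a_1 + 0*a_2 + 3/5*a_3

Substituting a_0 = 1 and a_3 = 0, rearrange to (I - Q) a = r where r[i] = P(i -> 0):
  [1, -1/10] . (a_1, a_2) = 9/10
  [-1/5, 1] . (a_1, a_2) = 1/5

Solving yields:
  a_1 = 46/49
  a_2 = 19/49

Starting state is 2, so the absorption probability is a_2 = 19/49.

Answer: 19/49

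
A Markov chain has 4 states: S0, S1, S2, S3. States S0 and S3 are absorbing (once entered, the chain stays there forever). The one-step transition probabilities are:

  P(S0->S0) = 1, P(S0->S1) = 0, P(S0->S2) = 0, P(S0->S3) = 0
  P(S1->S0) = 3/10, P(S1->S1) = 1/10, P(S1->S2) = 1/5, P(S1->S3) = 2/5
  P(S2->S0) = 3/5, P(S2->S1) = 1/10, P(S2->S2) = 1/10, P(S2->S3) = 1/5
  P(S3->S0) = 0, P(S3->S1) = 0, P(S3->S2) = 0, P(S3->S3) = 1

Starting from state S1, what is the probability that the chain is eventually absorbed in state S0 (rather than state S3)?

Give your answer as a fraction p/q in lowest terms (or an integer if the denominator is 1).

Let a_i = P(absorbed in S0 | start in state i).
Boundary conditions: a_S0 = 1, a_S3 = 0.
For each transient state i, a_i = sum_j P(i->j) * a_j:
  a_S1 = 3/10*a_S0 + 1/10*a_S1 + 1/5*a_S2 + 2/5*a_S3
  a_S2 = 3/5*a_S0 + 1/10*a_S1 + 1/10*a_S2 + 1/5*a_S3

Substituting a_S0 = 1 and a_S3 = 0, rearrange to (I - Q) a = r where r[i] = P(i -> S0):
  [9/10, -1/5] . (a_S1, a_S2) = 3/10
  [-1/10, 9/10] . (a_S1, a_S2) = 3/5

Solving yields:
  a_S1 = 39/79
  a_S2 = 57/79

Starting state is S1, so the absorption probability is a_S1 = 39/79.

Answer: 39/79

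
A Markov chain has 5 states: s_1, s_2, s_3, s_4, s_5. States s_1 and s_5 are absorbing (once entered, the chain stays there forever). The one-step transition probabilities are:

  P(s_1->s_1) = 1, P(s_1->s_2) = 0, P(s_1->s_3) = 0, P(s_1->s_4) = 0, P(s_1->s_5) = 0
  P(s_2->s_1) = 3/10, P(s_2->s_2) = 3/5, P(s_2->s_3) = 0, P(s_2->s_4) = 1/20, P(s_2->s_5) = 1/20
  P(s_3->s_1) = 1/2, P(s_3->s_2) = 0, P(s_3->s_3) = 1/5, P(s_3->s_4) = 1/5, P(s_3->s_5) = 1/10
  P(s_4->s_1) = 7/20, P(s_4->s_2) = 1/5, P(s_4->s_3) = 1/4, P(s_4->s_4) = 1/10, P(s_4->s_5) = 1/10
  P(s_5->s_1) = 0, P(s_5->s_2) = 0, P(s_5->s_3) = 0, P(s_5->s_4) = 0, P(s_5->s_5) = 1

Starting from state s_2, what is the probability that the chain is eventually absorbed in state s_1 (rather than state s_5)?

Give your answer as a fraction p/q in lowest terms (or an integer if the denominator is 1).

Let a_i = P(absorbed in s_1 | start in state i).
Boundary conditions: a_s_1 = 1, a_s_5 = 0.
For each transient state i, a_i = sum_j P(i->j) * a_j:
  a_s_2 = 3/10*a_s_1 + 3/5*a_s_2 + 0*a_s_3 + 1/20*a_s_4 + 1/20*a_s_5
  a_s_3 = 1/2*a_s_1 + 0*a_s_2 + 1/5*a_s_3 + 1/5*a_s_4 + 1/10*a_s_5
  a_s_4 = 7/20*a_s_1 + 1/5*a_s_2 + 1/4*a_s_3 + 1/10*a_s_4 + 1/10*a_s_5

Substituting a_s_1 = 1 and a_s_5 = 0, rearrange to (I - Q) a = r where r[i] = P(i -> s_1):
  [2/5, 0, -1/20] . (a_s_2, a_s_3, a_s_4) = 3/10
  [0, 4/5, -1/5] . (a_s_2, a_s_3, a_s_4) = 1/2
  [-1/5, -1/4, 9/10] . (a_s_2, a_s_3, a_s_4) = 7/20

Solving yields:
  a_s_2 = 177/208
  a_s_3 = 43/52
  a_s_4 = 21/26

Starting state is s_2, so the absorption probability is a_s_2 = 177/208.

Answer: 177/208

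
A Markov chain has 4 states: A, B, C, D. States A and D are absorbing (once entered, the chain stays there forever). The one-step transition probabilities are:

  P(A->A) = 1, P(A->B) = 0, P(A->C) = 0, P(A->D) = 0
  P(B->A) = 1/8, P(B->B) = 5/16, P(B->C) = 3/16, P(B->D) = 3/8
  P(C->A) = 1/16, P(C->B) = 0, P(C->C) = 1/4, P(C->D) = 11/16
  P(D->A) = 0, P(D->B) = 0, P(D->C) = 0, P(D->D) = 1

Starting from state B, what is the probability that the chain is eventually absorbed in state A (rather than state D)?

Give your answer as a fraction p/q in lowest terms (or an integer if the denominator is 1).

Answer: 9/44

Derivation:
Let a_i = P(absorbed in A | start in state i).
Boundary conditions: a_A = 1, a_D = 0.
For each transient state i, a_i = sum_j P(i->j) * a_j:
  a_B = 1/8*a_A + 5/16*a_B + 3/16*a_C + 3/8*a_D
  a_C = 1/16*a_A + 0*a_B + 1/4*a_C + 11/16*a_D

Substituting a_A = 1 and a_D = 0, rearrange to (I - Q) a = r where r[i] = P(i -> A):
  [11/16, -3/16] . (a_B, a_C) = 1/8
  [0, 3/4] . (a_B, a_C) = 1/16

Solving yields:
  a_B = 9/44
  a_C = 1/12

Starting state is B, so the absorption probability is a_B = 9/44.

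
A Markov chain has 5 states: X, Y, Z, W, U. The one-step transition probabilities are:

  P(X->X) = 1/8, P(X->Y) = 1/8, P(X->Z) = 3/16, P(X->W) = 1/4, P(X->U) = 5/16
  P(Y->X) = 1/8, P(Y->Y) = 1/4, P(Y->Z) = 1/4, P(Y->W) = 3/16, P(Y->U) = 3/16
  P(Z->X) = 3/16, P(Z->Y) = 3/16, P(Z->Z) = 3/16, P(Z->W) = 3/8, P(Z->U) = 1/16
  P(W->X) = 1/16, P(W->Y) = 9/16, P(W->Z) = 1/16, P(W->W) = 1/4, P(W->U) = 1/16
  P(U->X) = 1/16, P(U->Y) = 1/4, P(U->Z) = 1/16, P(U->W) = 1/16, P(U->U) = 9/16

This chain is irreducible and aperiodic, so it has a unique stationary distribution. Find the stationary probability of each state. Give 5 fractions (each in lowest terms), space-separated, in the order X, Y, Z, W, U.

Answer: 1071/10111 5885/20222 6023/40444 8227/40444 2535/10111

Derivation:
The stationary distribution satisfies pi = pi * P, i.e.:
  pi_X = 1/8*pi_X + 1/8*pi_Y + 3/16*pi_Z + 1/16*pi_W + 1/16*pi_U
  pi_Y = 1/8*pi_X + 1/4*pi_Y + 3/16*pi_Z + 9/16*pi_W + 1/4*pi_U
  pi_Z = 3/16*pi_X + 1/4*pi_Y + 3/16*pi_Z + 1/16*pi_W + 1/16*pi_U
  pi_W = 1/4*pi_X + 3/16*pi_Y + 3/8*pi_Z + 1/4*pi_W + 1/16*pi_U
  pi_U = 5/16*pi_X + 3/16*pi_Y + 1/16*pi_Z + 1/16*pi_W + 9/16*pi_U
with normalization: pi_X + pi_Y + pi_Z + pi_W + pi_U = 1.

Using the first 4 balance equations plus normalization, the linear system A*pi = b is:
  [-7/8, 1/8, 3/16, 1/16, 1/16] . pi = 0
  [1/8, -3/4, 3/16, 9/16, 1/4] . pi = 0
  [3/16, 1/4, -13/16, 1/16, 1/16] . pi = 0
  [1/4, 3/16, 3/8, -3/4, 1/16] . pi = 0
  [1, 1, 1, 1, 1] . pi = 1

Solving yields:
  pi_X = 1071/10111
  pi_Y = 5885/20222
  pi_Z = 6023/40444
  pi_W = 8227/40444
  pi_U = 2535/10111

Verification (pi * P):
  1071/10111*1/8 + 5885/20222*1/8 + 6023/40444*3/16 + 8227/40444*1/16 + 2535/10111*1/16 = 1071/10111 = pi_X  (ok)
  1071/10111*1/8 + 5885/20222*1/4 + 6023/40444*3/16 + 8227/40444*9/16 + 2535/10111*1/4 = 5885/20222 = pi_Y  (ok)
  1071/10111*3/16 + 5885/20222*1/4 + 6023/40444*3/16 + 8227/40444*1/16 + 2535/10111*1/16 = 6023/40444 = pi_Z  (ok)
  1071/10111*1/4 + 5885/20222*3/16 + 6023/40444*3/8 + 8227/40444*1/4 + 2535/10111*1/16 = 8227/40444 = pi_W  (ok)
  1071/10111*5/16 + 5885/20222*3/16 + 6023/40444*1/16 + 8227/40444*1/16 + 2535/10111*9/16 = 2535/10111 = pi_U  (ok)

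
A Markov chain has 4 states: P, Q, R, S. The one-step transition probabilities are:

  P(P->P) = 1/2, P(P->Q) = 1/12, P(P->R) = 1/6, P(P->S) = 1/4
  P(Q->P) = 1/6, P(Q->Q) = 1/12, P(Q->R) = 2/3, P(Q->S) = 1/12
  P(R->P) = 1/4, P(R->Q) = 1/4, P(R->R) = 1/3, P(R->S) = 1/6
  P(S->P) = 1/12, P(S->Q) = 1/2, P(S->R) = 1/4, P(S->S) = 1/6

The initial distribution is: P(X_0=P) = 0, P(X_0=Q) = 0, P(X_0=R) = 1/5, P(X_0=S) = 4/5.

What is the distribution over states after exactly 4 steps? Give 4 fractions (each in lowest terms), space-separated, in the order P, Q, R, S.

Answer: 6997/25920 1099/5184 1801/5184 4423/25920

Derivation:
Propagating the distribution step by step (d_{t+1} = d_t * P):
d_0 = (P=0, Q=0, R=1/5, S=4/5)
  d_1[P] = 0*1/2 + 0*1/6 + 1/5*1/4 + 4/5*1/12 = 7/60
  d_1[Q] = 0*1/12 + 0*1/12 + 1/5*1/4 + 4/5*1/2 = 9/20
  d_1[R] = 0*1/6 + 0*2/3 + 1/5*1/3 + 4/5*1/4 = 4/15
  d_1[S] = 0*1/4 + 0*1/12 + 1/5*1/6 + 4/5*1/6 = 1/6
d_1 = (P=7/60, Q=9/20, R=4/15, S=1/6)
  d_2[P] = 7/60*1/2 + 9/20*1/6 + 4/15*1/4 + 1/6*1/12 = 77/360
  d_2[Q] = 7/60*1/12 + 9/20*1/12 + 4/15*1/4 + 1/6*1/2 = 71/360
  d_2[R] = 7/60*1/6 + 9/20*2/3 + 4/15*1/3 + 1/6*1/4 = 9/20
  d_2[S] = 7/60*1/4 + 9/20*1/12 + 4/15*1/6 + 1/6*1/6 = 5/36
d_2 = (P=77/360, Q=71/360, R=9/20, S=5/36)
  d_3[P] = 77/360*1/2 + 71/360*1/6 + 9/20*1/4 + 5/36*1/12 = 19/72
  d_3[Q] = 77/360*1/12 + 71/360*1/12 + 9/20*1/4 + 5/36*1/2 = 467/2160
  d_3[R] = 77/360*1/6 + 71/360*2/3 + 9/20*1/3 + 5/36*1/4 = 19/54
  d_3[S] = 77/360*1/4 + 71/360*1/12 + 9/20*1/6 + 5/36*1/6 = 121/720
d_3 = (P=19/72, Q=467/2160, R=19/54, S=121/720)
  d_4[P] = 19/72*1/2 + 467/2160*1/6 + 19/54*1/4 + 121/720*1/12 = 6997/25920
  d_4[Q] = 19/72*1/12 + 467/2160*1/12 + 19/54*1/4 + 121/720*1/2 = 1099/5184
  d_4[R] = 19/72*1/6 + 467/2160*2/3 + 19/54*1/3 + 121/720*1/4 = 1801/5184
  d_4[S] = 19/72*1/4 + 467/2160*1/12 + 19/54*1/6 + 121/720*1/6 = 4423/25920
d_4 = (P=6997/25920, Q=1099/5184, R=1801/5184, S=4423/25920)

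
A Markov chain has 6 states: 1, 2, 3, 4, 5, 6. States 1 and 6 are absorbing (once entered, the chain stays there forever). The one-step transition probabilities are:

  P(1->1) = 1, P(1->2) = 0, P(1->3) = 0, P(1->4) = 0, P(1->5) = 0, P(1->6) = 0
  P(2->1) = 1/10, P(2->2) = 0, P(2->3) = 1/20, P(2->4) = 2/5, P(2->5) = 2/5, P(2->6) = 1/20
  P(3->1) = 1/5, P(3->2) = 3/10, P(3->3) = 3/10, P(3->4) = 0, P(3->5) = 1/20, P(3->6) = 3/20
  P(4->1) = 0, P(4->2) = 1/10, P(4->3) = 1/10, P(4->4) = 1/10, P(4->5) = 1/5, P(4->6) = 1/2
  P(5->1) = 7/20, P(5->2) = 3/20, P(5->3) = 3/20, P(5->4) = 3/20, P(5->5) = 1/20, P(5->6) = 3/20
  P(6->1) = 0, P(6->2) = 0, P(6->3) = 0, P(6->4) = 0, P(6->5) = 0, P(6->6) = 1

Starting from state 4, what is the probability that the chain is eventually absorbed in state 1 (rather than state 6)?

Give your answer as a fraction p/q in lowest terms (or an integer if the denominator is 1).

Answer: 8203/35780

Derivation:
Let a_i = P(absorbed in 1 | start in state i).
Boundary conditions: a_1 = 1, a_6 = 0.
For each transient state i, a_i = sum_j P(i->j) * a_j:
  a_2 = 1/10*a_1 + 0*a_2 + 1/20*a_3 + 2/5*a_4 + 2/5*a_5 + 1/20*a_6
  a_3 = 1/5*a_1 + 3/10*a_2 + 3/10*a_3 + 0*a_4 + 1/20*a_5 + 3/20*a_6
  a_4 = 0*a_1 + 1/10*a_2 + 1/10*a_3 + 1/10*a_4 + 1/5*a_5 + 1/2*a_6
  a_5 = 7/20*a_1 + 3/20*a_2 + 3/20*a_3 + 3/20*a_4 + 1/20*a_5 + 3/20*a_6

Substituting a_1 = 1 and a_6 = 0, rearrange to (I - Q) a = r where r[i] = P(i -> 1):
  [1, -1/20, -2/5, -2/5] . (a_2, a_3, a_4, a_5) = 1/10
  [-3/10, 7/10, 0, -1/20] . (a_2, a_3, a_4, a_5) = 1/5
  [-1/10, -1/10, 9/10, -1/5] . (a_2, a_3, a_4, a_5) = 0
  [-3/20, -3/20, -3/20, 19/20] . (a_2, a_3, a_4, a_5) = 7/20

Solving yields:
  a_2 = 15723/35780
  a_3 = 919/1789
  a_4 = 8203/35780
  a_5 = 9931/17890

Starting state is 4, so the absorption probability is a_4 = 8203/35780.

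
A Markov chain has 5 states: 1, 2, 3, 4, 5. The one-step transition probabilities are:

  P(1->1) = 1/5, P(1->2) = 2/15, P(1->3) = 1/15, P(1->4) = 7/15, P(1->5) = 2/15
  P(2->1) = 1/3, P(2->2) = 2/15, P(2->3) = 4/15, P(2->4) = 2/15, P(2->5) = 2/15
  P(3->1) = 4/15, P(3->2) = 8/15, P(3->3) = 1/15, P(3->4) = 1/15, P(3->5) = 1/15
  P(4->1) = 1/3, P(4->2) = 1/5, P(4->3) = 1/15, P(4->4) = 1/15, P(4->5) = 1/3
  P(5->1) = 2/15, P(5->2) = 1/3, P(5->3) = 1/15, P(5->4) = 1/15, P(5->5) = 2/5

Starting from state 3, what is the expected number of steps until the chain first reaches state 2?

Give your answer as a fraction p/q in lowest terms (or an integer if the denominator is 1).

Let h_i = expected steps to first reach 2 from state i.
Boundary: h_2 = 0.
First-step equations for the other states:
  h_1 = 1 + 1/5*h_1 + 2/15*h_2 + 1/15*h_3 + 7/15*h_4 + 2/15*h_5
  h_3 = 1 + 4/15*h_1 + 8/15*h_2 + 1/15*h_3 + 1/15*h_4 + 1/15*h_5
  h_4 = 1 + 1/3*h_1 + 1/5*h_2 + 1/15*h_3 + 1/15*h_4 + 1/3*h_5
  h_5 = 1 + 2/15*h_1 + 1/3*h_2 + 1/15*h_3 + 1/15*h_4 + 2/5*h_5

Substituting h_2 = 0 and rearranging gives the linear system (I - Q) h = 1:
  [4/5, -1/15, -7/15, -2/15] . (h_1, h_3, h_4, h_5) = 1
  [-4/15, 14/15, -1/15, -1/15] . (h_1, h_3, h_4, h_5) = 1
  [-1/3, -1/15, 14/15, -1/3] . (h_1, h_3, h_4, h_5) = 1
  [-2/15, -1/15, -1/15, 3/5] . (h_1, h_3, h_4, h_5) = 1

Solving yields:
  h_1 = 18675/4199
  h_3 = 930/323
  h_4 = 17175/4199
  h_5 = 14400/4199

Starting state is 3, so the expected hitting time is h_3 = 930/323.

Answer: 930/323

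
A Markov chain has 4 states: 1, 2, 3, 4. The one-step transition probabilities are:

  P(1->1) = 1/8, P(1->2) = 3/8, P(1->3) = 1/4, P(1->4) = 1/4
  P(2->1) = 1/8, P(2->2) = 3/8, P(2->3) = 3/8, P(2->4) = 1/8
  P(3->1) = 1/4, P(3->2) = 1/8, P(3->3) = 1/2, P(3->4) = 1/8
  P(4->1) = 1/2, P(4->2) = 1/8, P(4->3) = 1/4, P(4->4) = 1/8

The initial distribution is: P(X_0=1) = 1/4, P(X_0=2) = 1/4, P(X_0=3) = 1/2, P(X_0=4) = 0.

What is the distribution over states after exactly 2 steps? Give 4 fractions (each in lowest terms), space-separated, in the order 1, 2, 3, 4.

Propagating the distribution step by step (d_{t+1} = d_t * P):
d_0 = (1=1/4, 2=1/4, 3=1/2, 4=0)
  d_1[1] = 1/4*1/8 + 1/4*1/8 + 1/2*1/4 + 0*1/2 = 3/16
  d_1[2] = 1/4*3/8 + 1/4*3/8 + 1/2*1/8 + 0*1/8 = 1/4
  d_1[3] = 1/4*1/4 + 1/4*3/8 + 1/2*1/2 + 0*1/4 = 13/32
  d_1[4] = 1/4*1/4 + 1/4*1/8 + 1/2*1/8 + 0*1/8 = 5/32
d_1 = (1=3/16, 2=1/4, 3=13/32, 4=5/32)
  d_2[1] = 3/16*1/8 + 1/4*1/8 + 13/32*1/4 + 5/32*1/2 = 15/64
  d_2[2] = 3/16*3/8 + 1/4*3/8 + 13/32*1/8 + 5/32*1/8 = 15/64
  d_2[3] = 3/16*1/4 + 1/4*3/8 + 13/32*1/2 + 5/32*1/4 = 49/128
  d_2[4] = 3/16*1/4 + 1/4*1/8 + 13/32*1/8 + 5/32*1/8 = 19/128
d_2 = (1=15/64, 2=15/64, 3=49/128, 4=19/128)

Answer: 15/64 15/64 49/128 19/128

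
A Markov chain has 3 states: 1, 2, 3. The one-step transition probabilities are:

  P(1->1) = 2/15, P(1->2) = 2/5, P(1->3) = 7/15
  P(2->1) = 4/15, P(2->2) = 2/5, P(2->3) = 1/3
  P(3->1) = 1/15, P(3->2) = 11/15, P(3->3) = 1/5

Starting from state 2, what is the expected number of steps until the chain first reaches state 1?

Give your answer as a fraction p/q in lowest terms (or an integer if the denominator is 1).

Answer: 255/53

Derivation:
Let h_i = expected steps to first reach 1 from state i.
Boundary: h_1 = 0.
First-step equations for the other states:
  h_2 = 1 + 4/15*h_1 + 2/5*h_2 + 1/3*h_3
  h_3 = 1 + 1/15*h_1 + 11/15*h_2 + 1/5*h_3

Substituting h_1 = 0 and rearranging gives the linear system (I - Q) h = 1:
  [3/5, -1/3] . (h_2, h_3) = 1
  [-11/15, 4/5] . (h_2, h_3) = 1

Solving yields:
  h_2 = 255/53
  h_3 = 300/53

Starting state is 2, so the expected hitting time is h_2 = 255/53.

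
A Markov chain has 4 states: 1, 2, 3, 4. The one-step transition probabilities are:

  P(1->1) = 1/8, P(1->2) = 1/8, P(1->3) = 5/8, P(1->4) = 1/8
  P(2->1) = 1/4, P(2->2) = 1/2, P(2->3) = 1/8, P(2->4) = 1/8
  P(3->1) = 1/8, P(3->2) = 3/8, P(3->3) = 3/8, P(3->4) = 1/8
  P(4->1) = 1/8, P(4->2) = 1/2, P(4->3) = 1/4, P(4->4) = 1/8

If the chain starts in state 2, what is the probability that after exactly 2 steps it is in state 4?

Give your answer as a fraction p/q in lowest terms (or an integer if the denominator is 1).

Computing P^2 by repeated multiplication:
P^1 =
  1: [1/8, 1/8, 5/8, 1/8]
  2: [1/4, 1/2, 1/8, 1/8]
  3: [1/8, 3/8, 3/8, 1/8]
  4: [1/8, 1/2, 1/4, 1/8]
P^2 =
  1: [9/64, 3/8, 23/64, 1/8]
  2: [3/16, 25/64, 19/64, 1/8]
  3: [11/64, 13/32, 19/64, 1/8]
  4: [3/16, 27/64, 17/64, 1/8]

(P^2)[2 -> 4] = 1/8

Answer: 1/8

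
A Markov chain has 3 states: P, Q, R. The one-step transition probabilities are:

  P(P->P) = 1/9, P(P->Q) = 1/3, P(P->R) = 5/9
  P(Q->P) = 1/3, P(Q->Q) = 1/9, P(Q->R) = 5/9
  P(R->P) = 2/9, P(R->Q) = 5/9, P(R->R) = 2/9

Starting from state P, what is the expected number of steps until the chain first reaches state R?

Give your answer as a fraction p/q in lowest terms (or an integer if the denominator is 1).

Answer: 9/5

Derivation:
Let h_i = expected steps to first reach R from state i.
Boundary: h_R = 0.
First-step equations for the other states:
  h_P = 1 + 1/9*h_P + 1/3*h_Q + 5/9*h_R
  h_Q = 1 + 1/3*h_P + 1/9*h_Q + 5/9*h_R

Substituting h_R = 0 and rearranging gives the linear system (I - Q) h = 1:
  [8/9, -1/3] . (h_P, h_Q) = 1
  [-1/3, 8/9] . (h_P, h_Q) = 1

Solving yields:
  h_P = 9/5
  h_Q = 9/5

Starting state is P, so the expected hitting time is h_P = 9/5.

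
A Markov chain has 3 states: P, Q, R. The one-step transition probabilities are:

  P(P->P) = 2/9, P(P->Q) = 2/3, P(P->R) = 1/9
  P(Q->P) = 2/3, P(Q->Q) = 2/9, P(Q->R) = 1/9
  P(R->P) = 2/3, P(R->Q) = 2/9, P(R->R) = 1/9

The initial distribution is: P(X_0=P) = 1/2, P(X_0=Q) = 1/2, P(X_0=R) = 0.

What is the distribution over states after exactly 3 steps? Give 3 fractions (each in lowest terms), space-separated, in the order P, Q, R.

Propagating the distribution step by step (d_{t+1} = d_t * P):
d_0 = (P=1/2, Q=1/2, R=0)
  d_1[P] = 1/2*2/9 + 1/2*2/3 + 0*2/3 = 4/9
  d_1[Q] = 1/2*2/3 + 1/2*2/9 + 0*2/9 = 4/9
  d_1[R] = 1/2*1/9 + 1/2*1/9 + 0*1/9 = 1/9
d_1 = (P=4/9, Q=4/9, R=1/9)
  d_2[P] = 4/9*2/9 + 4/9*2/3 + 1/9*2/3 = 38/81
  d_2[Q] = 4/9*2/3 + 4/9*2/9 + 1/9*2/9 = 34/81
  d_2[R] = 4/9*1/9 + 4/9*1/9 + 1/9*1/9 = 1/9
d_2 = (P=38/81, Q=34/81, R=1/9)
  d_3[P] = 38/81*2/9 + 34/81*2/3 + 1/9*2/3 = 334/729
  d_3[Q] = 38/81*2/3 + 34/81*2/9 + 1/9*2/9 = 314/729
  d_3[R] = 38/81*1/9 + 34/81*1/9 + 1/9*1/9 = 1/9
d_3 = (P=334/729, Q=314/729, R=1/9)

Answer: 334/729 314/729 1/9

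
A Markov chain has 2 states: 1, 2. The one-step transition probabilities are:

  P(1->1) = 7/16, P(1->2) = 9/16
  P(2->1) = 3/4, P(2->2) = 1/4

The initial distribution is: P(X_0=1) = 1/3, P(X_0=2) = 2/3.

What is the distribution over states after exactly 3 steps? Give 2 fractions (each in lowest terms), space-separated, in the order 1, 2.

Propagating the distribution step by step (d_{t+1} = d_t * P):
d_0 = (1=1/3, 2=2/3)
  d_1[1] = 1/3*7/16 + 2/3*3/4 = 31/48
  d_1[2] = 1/3*9/16 + 2/3*1/4 = 17/48
d_1 = (1=31/48, 2=17/48)
  d_2[1] = 31/48*7/16 + 17/48*3/4 = 421/768
  d_2[2] = 31/48*9/16 + 17/48*1/4 = 347/768
d_2 = (1=421/768, 2=347/768)
  d_3[1] = 421/768*7/16 + 347/768*3/4 = 7111/12288
  d_3[2] = 421/768*9/16 + 347/768*1/4 = 5177/12288
d_3 = (1=7111/12288, 2=5177/12288)

Answer: 7111/12288 5177/12288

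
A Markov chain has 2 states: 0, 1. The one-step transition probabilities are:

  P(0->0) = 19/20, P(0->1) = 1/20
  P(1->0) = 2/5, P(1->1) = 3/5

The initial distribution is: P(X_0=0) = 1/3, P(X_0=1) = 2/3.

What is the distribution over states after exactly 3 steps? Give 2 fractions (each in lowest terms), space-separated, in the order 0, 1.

Propagating the distribution step by step (d_{t+1} = d_t * P):
d_0 = (0=1/3, 1=2/3)
  d_1[0] = 1/3*19/20 + 2/3*2/5 = 7/12
  d_1[1] = 1/3*1/20 + 2/3*3/5 = 5/12
d_1 = (0=7/12, 1=5/12)
  d_2[0] = 7/12*19/20 + 5/12*2/5 = 173/240
  d_2[1] = 7/12*1/20 + 5/12*3/5 = 67/240
d_2 = (0=173/240, 1=67/240)
  d_3[0] = 173/240*19/20 + 67/240*2/5 = 3823/4800
  d_3[1] = 173/240*1/20 + 67/240*3/5 = 977/4800
d_3 = (0=3823/4800, 1=977/4800)

Answer: 3823/4800 977/4800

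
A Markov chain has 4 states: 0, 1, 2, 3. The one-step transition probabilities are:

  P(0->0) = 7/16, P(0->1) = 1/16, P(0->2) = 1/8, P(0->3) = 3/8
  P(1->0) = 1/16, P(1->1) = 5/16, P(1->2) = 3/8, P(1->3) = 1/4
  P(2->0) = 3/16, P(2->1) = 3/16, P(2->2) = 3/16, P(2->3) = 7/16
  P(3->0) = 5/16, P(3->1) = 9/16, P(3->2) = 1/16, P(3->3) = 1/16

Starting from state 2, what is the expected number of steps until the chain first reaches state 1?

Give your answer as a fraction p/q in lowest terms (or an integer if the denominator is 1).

Let h_i = expected steps to first reach 1 from state i.
Boundary: h_1 = 0.
First-step equations for the other states:
  h_0 = 1 + 7/16*h_0 + 1/16*h_1 + 1/8*h_2 + 3/8*h_3
  h_2 = 1 + 3/16*h_0 + 3/16*h_1 + 3/16*h_2 + 7/16*h_3
  h_3 = 1 + 5/16*h_0 + 9/16*h_1 + 1/16*h_2 + 1/16*h_3

Substituting h_1 = 0 and rearranging gives the linear system (I - Q) h = 1:
  [9/16, -1/8, -3/8] . (h_0, h_2, h_3) = 1
  [-3/16, 13/16, -7/16] . (h_0, h_2, h_3) = 1
  [-5/16, -1/16, 15/16] . (h_0, h_2, h_3) = 1

Solving yields:
  h_0 = 1264/281
  h_2 = 1064/281
  h_3 = 792/281

Starting state is 2, so the expected hitting time is h_2 = 1064/281.

Answer: 1064/281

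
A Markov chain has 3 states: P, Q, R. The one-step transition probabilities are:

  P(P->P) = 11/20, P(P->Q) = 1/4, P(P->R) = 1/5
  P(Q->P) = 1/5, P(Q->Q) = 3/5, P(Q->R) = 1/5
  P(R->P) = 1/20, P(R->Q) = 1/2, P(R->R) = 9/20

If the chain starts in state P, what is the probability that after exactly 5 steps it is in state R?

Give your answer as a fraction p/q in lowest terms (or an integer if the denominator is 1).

Answer: 341/1280

Derivation:
Computing P^5 by repeated multiplication:
P^1 =
  P: [11/20, 1/4, 1/5]
  Q: [1/5, 3/5, 1/5]
  R: [1/20, 1/2, 9/20]
P^2 =
  P: [29/80, 31/80, 1/4]
  Q: [6/25, 51/100, 1/4]
  R: [3/20, 43/80, 5/16]
P^3 =
  P: [463/1600, 717/1600, 21/80]
  Q: [493/2000, 491/1000, 21/80]
  R: [329/1600, 413/800, 89/320]
P^4 =
  P: [8381/32000, 15119/32000, 17/64]
  Q: [2469/10000, 19499/40000, 17/64]
  R: [921/4000, 16007/32000, 69/256]
P^5 =
  P: [161167/640000, 308333/640000, 341/1280]
  Q: [197257/800000, 194809/400000, 341/1280]
  R: [153701/640000, 157587/320000, 1369/5120]

(P^5)[P -> R] = 341/1280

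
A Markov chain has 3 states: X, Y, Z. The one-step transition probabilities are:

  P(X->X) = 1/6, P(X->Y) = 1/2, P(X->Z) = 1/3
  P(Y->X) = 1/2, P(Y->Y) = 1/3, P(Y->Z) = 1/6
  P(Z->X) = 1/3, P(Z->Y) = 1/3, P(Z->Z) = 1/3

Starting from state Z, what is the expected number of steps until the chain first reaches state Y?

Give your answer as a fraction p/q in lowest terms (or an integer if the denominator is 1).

Let h_i = expected steps to first reach Y from state i.
Boundary: h_Y = 0.
First-step equations for the other states:
  h_X = 1 + 1/6*h_X + 1/2*h_Y + 1/3*h_Z
  h_Z = 1 + 1/3*h_X + 1/3*h_Y + 1/3*h_Z

Substituting h_Y = 0 and rearranging gives the linear system (I - Q) h = 1:
  [5/6, -1/3] . (h_X, h_Z) = 1
  [-1/3, 2/3] . (h_X, h_Z) = 1

Solving yields:
  h_X = 9/4
  h_Z = 21/8

Starting state is Z, so the expected hitting time is h_Z = 21/8.

Answer: 21/8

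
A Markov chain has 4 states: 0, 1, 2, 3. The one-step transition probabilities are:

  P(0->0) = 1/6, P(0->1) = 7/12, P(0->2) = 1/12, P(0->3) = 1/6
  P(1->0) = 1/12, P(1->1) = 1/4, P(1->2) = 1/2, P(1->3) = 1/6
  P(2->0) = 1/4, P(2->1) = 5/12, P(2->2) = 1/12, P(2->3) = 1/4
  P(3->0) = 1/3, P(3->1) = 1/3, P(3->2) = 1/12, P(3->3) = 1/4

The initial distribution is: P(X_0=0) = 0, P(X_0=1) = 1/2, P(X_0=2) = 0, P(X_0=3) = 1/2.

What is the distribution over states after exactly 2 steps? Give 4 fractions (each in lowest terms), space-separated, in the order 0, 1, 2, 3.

Propagating the distribution step by step (d_{t+1} = d_t * P):
d_0 = (0=0, 1=1/2, 2=0, 3=1/2)
  d_1[0] = 0*1/6 + 1/2*1/12 + 0*1/4 + 1/2*1/3 = 5/24
  d_1[1] = 0*7/12 + 1/2*1/4 + 0*5/12 + 1/2*1/3 = 7/24
  d_1[2] = 0*1/12 + 1/2*1/2 + 0*1/12 + 1/2*1/12 = 7/24
  d_1[3] = 0*1/6 + 1/2*1/6 + 0*1/4 + 1/2*1/4 = 5/24
d_1 = (0=5/24, 1=7/24, 2=7/24, 3=5/24)
  d_2[0] = 5/24*1/6 + 7/24*1/12 + 7/24*1/4 + 5/24*1/3 = 29/144
  d_2[1] = 5/24*7/12 + 7/24*1/4 + 7/24*5/12 + 5/24*1/3 = 37/96
  d_2[2] = 5/24*1/12 + 7/24*1/2 + 7/24*1/12 + 5/24*1/12 = 59/288
  d_2[3] = 5/24*1/6 + 7/24*1/6 + 7/24*1/4 + 5/24*1/4 = 5/24
d_2 = (0=29/144, 1=37/96, 2=59/288, 3=5/24)

Answer: 29/144 37/96 59/288 5/24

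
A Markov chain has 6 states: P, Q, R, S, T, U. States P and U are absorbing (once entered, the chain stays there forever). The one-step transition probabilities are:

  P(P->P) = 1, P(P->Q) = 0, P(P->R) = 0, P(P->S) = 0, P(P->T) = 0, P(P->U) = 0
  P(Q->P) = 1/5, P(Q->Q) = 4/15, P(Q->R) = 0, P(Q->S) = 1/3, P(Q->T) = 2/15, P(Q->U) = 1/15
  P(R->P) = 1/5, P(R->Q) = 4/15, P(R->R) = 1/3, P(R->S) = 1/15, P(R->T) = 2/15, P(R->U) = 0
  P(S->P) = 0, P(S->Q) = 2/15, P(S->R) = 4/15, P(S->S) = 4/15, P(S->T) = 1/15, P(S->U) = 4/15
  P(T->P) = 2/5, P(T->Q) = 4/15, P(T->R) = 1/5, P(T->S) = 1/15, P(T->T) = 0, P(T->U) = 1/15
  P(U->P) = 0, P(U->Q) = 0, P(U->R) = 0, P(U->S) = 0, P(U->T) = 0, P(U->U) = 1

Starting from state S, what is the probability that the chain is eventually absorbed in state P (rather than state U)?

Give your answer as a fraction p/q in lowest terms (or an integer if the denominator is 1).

Answer: 5475/12277

Derivation:
Let a_i = P(absorbed in P | start in state i).
Boundary conditions: a_P = 1, a_U = 0.
For each transient state i, a_i = sum_j P(i->j) * a_j:
  a_Q = 1/5*a_P + 4/15*a_Q + 0*a_R + 1/3*a_S + 2/15*a_T + 1/15*a_U
  a_R = 1/5*a_P + 4/15*a_Q + 1/3*a_R + 1/15*a_S + 2/15*a_T + 0*a_U
  a_S = 0*a_P + 2/15*a_Q + 4/15*a_R + 4/15*a_S + 1/15*a_T + 4/15*a_U
  a_T = 2/5*a_P + 4/15*a_Q + 1/5*a_R + 1/15*a_S + 0*a_T + 1/15*a_U

Substituting a_P = 1 and a_U = 0, rearrange to (I - Q) a = r where r[i] = P(i -> P):
  [11/15, 0, -1/3, -2/15] . (a_Q, a_R, a_S, a_T) = 1/5
  [-4/15, 2/3, -1/15, -2/15] . (a_Q, a_R, a_S, a_T) = 1/5
  [-2/15, -4/15, 11/15, -1/15] . (a_Q, a_R, a_S, a_T) = 0
  [-4/15, -1/5, -1/15, 1] . (a_Q, a_R, a_S, a_T) = 2/5

Solving yields:
  a_Q = 7488/12277
  a_R = 9042/12277
  a_S = 5475/12277
  a_T = 9081/12277

Starting state is S, so the absorption probability is a_S = 5475/12277.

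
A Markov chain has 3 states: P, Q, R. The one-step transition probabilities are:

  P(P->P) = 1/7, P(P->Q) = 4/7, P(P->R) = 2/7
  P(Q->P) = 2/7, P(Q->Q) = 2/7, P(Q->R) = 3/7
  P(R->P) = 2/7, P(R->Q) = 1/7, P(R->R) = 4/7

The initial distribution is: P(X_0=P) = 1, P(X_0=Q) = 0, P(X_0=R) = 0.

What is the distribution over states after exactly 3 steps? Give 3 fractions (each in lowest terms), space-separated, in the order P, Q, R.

Propagating the distribution step by step (d_{t+1} = d_t * P):
d_0 = (P=1, Q=0, R=0)
  d_1[P] = 1*1/7 + 0*2/7 + 0*2/7 = 1/7
  d_1[Q] = 1*4/7 + 0*2/7 + 0*1/7 = 4/7
  d_1[R] = 1*2/7 + 0*3/7 + 0*4/7 = 2/7
d_1 = (P=1/7, Q=4/7, R=2/7)
  d_2[P] = 1/7*1/7 + 4/7*2/7 + 2/7*2/7 = 13/49
  d_2[Q] = 1/7*4/7 + 4/7*2/7 + 2/7*1/7 = 2/7
  d_2[R] = 1/7*2/7 + 4/7*3/7 + 2/7*4/7 = 22/49
d_2 = (P=13/49, Q=2/7, R=22/49)
  d_3[P] = 13/49*1/7 + 2/7*2/7 + 22/49*2/7 = 85/343
  d_3[Q] = 13/49*4/7 + 2/7*2/7 + 22/49*1/7 = 102/343
  d_3[R] = 13/49*2/7 + 2/7*3/7 + 22/49*4/7 = 156/343
d_3 = (P=85/343, Q=102/343, R=156/343)

Answer: 85/343 102/343 156/343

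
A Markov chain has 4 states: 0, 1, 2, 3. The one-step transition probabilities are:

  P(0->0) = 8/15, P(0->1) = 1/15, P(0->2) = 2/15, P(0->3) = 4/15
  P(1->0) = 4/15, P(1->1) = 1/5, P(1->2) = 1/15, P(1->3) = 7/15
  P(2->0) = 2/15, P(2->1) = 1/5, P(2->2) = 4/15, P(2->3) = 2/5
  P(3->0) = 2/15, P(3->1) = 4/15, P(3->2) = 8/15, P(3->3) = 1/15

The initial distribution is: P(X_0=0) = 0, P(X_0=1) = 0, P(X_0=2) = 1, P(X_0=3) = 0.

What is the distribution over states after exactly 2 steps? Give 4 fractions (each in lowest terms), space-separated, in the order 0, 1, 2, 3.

Propagating the distribution step by step (d_{t+1} = d_t * P):
d_0 = (0=0, 1=0, 2=1, 3=0)
  d_1[0] = 0*8/15 + 0*4/15 + 1*2/15 + 0*2/15 = 2/15
  d_1[1] = 0*1/15 + 0*1/5 + 1*1/5 + 0*4/15 = 1/5
  d_1[2] = 0*2/15 + 0*1/15 + 1*4/15 + 0*8/15 = 4/15
  d_1[3] = 0*4/15 + 0*7/15 + 1*2/5 + 0*1/15 = 2/5
d_1 = (0=2/15, 1=1/5, 2=4/15, 3=2/5)
  d_2[0] = 2/15*8/15 + 1/5*4/15 + 4/15*2/15 + 2/5*2/15 = 16/75
  d_2[1] = 2/15*1/15 + 1/5*1/5 + 4/15*1/5 + 2/5*4/15 = 47/225
  d_2[2] = 2/15*2/15 + 1/5*1/15 + 4/15*4/15 + 2/5*8/15 = 71/225
  d_2[3] = 2/15*4/15 + 1/5*7/15 + 4/15*2/5 + 2/5*1/15 = 59/225
d_2 = (0=16/75, 1=47/225, 2=71/225, 3=59/225)

Answer: 16/75 47/225 71/225 59/225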